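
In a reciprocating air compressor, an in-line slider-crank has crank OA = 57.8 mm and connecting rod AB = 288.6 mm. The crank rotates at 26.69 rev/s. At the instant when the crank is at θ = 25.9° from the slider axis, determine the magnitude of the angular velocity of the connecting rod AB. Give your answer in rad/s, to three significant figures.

30.3

ω = 167.7 rad/s (converted from 26.69 rev/s).
The rod makes angle φ with the slider axis where L sinφ = r sinθ; differentiating, L cosφ·φ̇ = r ω cosθ.
L cosφ = √(L² − r² sin²θ) = 0.28749 m.
|ω_rod| = r ω |cosθ| / √(L² − r² sin²θ) = 0.0578·167.7·0.89956/0.28749 = 30.329 rad/s.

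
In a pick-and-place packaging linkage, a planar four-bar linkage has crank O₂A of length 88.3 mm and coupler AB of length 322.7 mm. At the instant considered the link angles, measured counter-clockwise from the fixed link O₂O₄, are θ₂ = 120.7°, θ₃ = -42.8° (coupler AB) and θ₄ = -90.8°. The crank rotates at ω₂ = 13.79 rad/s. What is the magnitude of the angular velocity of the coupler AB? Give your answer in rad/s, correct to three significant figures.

ω₂ = 13.79 rad/s
Differentiating the loop-closure r₂e^{iθ₂}+r₃e^{iθ₃}=r₁+r₄e^{iθ₄} gives r₂ω₂e^{iθ₂}+r₃ω₃e^{iθ₃}=r₄ω₄e^{iθ₄}.
Eliminating the other unknown: ω₃ = r₂ω₂ sin(θ₄−θ₂) / [r₃ sin(θ₃−θ₄)].
Numerator sine = +0.52250; denominator sine = +0.74314.
Result = 0.0883·13.79·(+0.52250) / (0.3227·(+0.74314)) = +2.653 rad/s; magnitude 2.653 rad/s.

2.65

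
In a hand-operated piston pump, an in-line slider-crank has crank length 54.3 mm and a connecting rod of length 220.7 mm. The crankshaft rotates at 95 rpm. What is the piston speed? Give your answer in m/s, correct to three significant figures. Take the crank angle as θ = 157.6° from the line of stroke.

0.159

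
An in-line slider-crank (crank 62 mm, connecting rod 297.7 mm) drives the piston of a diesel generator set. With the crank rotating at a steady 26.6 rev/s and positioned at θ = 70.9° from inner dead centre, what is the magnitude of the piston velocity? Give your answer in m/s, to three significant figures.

10.5

ω = 2π·26.6 = 167.1 rad/s
For an in-line slider-crank, x = r cosθ + √(L² − r² sin²θ), so v = −rω sinθ·[1 + r cosθ/√(L² − r² sin²θ)].
With r = 0.062 m, L = 0.2977 m, θ = 70.9°: √(L² − r² sin²θ) = 0.29188 m.
v = −0.062·167.1·0.94495·[1 + 0.062·0.32722/0.29188] = -10.472 m/s.
|v| = 10.472 m/s.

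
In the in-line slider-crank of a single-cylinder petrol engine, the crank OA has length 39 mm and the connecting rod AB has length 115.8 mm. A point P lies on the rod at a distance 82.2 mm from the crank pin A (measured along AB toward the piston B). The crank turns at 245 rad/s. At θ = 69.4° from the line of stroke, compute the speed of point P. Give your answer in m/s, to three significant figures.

9.79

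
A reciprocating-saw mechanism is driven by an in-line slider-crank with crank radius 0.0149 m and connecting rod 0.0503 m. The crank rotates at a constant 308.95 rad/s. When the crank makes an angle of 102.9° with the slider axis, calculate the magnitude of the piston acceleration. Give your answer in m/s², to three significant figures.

ω = 308.9 rad/s
x(θ) = r cosθ + √(L² − r² sin²θ); with ω constant, a = ω²·d²x/dθ².
d²x/dθ² = −r cosθ − r²(cos2θ)/√u − r⁴ sin²2θ/(4u^{3/2}),  u = L² − r² sin²θ = 0.00231915 m².
Substituting r = 0.0149 m, L = 0.0503 m, θ = 102.9°: d²x/dθ² = +0.0074561 m.
a = ω²·d²x/dθ² = (308.9)²·(+0.0074561) = +711.68 m/s²;  |a| = 711.68 m/s².

712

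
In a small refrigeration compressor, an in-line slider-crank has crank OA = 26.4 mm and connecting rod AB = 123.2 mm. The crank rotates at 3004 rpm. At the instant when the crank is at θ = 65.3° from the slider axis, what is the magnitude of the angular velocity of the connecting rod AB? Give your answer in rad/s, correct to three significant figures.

ω = 314.6 rad/s (converted from 3004 rpm).
The rod makes angle φ with the slider axis where L sinφ = r sinθ; differentiating, L cosφ·φ̇ = r ω cosθ.
L cosφ = √(L² − r² sin²θ) = 0.12084 m.
|ω_rod| = r ω |cosθ| / √(L² − r² sin²θ) = 0.0264·314.6·0.41787/0.12084 = 28.718 rad/s.

28.7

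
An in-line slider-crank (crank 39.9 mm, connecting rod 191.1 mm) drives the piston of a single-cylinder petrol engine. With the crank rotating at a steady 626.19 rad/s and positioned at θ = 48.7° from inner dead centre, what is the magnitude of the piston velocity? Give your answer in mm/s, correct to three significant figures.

21400

ω = 626.2 rad/s
For an in-line slider-crank, x = r cosθ + √(L² − r² sin²θ), so v = −rω sinθ·[1 + r cosθ/√(L² − r² sin²θ)].
With r = 0.0399 m, L = 0.1911 m, θ = 48.7°: √(L² − r² sin²θ) = 0.18873 m.
v = −0.0399·626.2·0.75126·[1 + 0.0399·0.66000/0.18873] = -21.389 m/s.
|v| = 21.389 m/s = 21389 mm/s.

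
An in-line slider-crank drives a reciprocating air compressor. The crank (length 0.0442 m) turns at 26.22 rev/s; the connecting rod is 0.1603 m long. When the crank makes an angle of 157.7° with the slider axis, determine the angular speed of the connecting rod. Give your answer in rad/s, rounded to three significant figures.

ω = 164.7 rad/s (converted from 26.22 rev/s).
The rod makes angle φ with the slider axis where L sinφ = r sinθ; differentiating, L cosφ·φ̇ = r ω cosθ.
L cosφ = √(L² − r² sin²θ) = 0.15942 m.
|ω_rod| = r ω |cosθ| / √(L² − r² sin²θ) = 0.0442·164.7·0.92521/0.15942 = 42.26 rad/s.

42.3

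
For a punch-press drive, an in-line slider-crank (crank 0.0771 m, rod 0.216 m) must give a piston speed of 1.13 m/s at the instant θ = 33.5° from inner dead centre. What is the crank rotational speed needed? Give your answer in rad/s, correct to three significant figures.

20.4

For an in-line slider-crank, |v_piston| = rω|sinθ|·[1 + r cosθ/√(L² − r² sin²θ)].
With r = 0.0771 m, L = 0.216 m, θ = 33.5°: the bracketed kinematic factor |dx/dθ| = 0.055474 m.
ω = v/|dx/dθ| = 1.13/0.055474 = 20.37 rad/s.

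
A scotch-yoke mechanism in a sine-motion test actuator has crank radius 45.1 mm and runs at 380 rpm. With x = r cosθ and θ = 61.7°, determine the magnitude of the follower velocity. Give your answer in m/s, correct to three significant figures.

ω = 39.79 rad/s (from 380 rpm).
x = r cosθ ⇒ ẋ = −rω sinθ.
|v| = rω|sinθ| = 0.0451·39.79·|sin 61.7°| = 1.5802 m/s.

1.58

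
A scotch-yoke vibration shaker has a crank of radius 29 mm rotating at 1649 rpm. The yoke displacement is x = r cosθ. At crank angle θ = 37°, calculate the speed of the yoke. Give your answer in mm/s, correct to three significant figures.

3010

ω = 172.7 rad/s (from 1649 rpm).
x = r cosθ ⇒ ẋ = −rω sinθ.
|v| = rω|sinθ| = 0.029·172.7·|sin 37°| = 3.0138 m/s = 3013.8 mm/s.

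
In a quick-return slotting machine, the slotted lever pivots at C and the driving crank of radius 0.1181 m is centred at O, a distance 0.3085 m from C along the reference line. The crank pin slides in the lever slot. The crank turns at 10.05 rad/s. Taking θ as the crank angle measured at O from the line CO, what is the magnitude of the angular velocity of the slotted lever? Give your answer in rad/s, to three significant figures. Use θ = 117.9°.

ω = 10.05 rad/s
Crank pin A relative to C: A = (d + r cosθ, r sinθ); lever angle φ = atan2(r sinθ, d + r cosθ).
Differentiating tanφ: φ̇ = rω(d cosθ + r)/(d² + r² + 2dr cosθ).
d² + r² + 2dr cosθ = |CA|² = 0.0750229 m²;  d cosθ + r = -0.026256 m.
|ω_lever| = |0.1181·10.05·-0.026256| / 0.0750229 = 0.41539 rad/s.

0.415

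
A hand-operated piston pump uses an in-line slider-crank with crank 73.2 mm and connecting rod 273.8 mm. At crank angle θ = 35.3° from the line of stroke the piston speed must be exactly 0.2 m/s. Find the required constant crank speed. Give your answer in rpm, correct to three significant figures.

37.0

For an in-line slider-crank, |v_piston| = rω|sinθ|·[1 + r cosθ/√(L² − r² sin²θ)].
With r = 0.0732 m, L = 0.2738 m, θ = 35.3°: the bracketed kinematic factor |dx/dθ| = 0.051641 m.
ω = v/|dx/dθ| = 0.2/0.051641 = 3.8729 rad/s.
N = 60ω/(2π) = 36.984 rpm.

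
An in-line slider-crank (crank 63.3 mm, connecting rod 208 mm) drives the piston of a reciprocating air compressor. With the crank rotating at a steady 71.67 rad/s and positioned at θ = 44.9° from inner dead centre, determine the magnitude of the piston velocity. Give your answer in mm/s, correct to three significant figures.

ω = 71.67 rad/s
For an in-line slider-crank, x = r cosθ + √(L² − r² sin²θ), so v = −rω sinθ·[1 + r cosθ/√(L² − r² sin²θ)].
With r = 0.0633 m, L = 0.208 m, θ = 44.9°: √(L² − r² sin²θ) = 0.20314 m.
v = −0.0633·71.67·0.70587·[1 + 0.0633·0.70834/0.20314] = -3.9092 m/s.
|v| = 3.9092 m/s = 3909.2 mm/s.

3910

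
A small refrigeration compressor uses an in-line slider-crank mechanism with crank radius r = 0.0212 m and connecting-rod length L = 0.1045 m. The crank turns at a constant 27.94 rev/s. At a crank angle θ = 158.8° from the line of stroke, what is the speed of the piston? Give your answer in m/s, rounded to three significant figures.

ω = 2π·27.9 = 175.6 rad/s
For an in-line slider-crank, x = r cosθ + √(L² − r² sin²θ), so v = −rω sinθ·[1 + r cosθ/√(L² − r² sin²θ)].
With r = 0.0212 m, L = 0.1045 m, θ = 158.8°: √(L² − r² sin²θ) = 0.10422 m.
v = −0.0212·175.6·0.36162·[1 + 0.0212·-0.93232/0.10422] = -1.0906 m/s.
|v| = 1.0906 m/s.

1.09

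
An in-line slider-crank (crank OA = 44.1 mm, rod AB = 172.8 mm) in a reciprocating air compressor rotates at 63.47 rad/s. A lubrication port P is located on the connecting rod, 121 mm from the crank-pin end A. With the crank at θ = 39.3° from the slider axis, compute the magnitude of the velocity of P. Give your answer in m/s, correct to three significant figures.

ω = 63.47 rad/s.  Crank-pin speed |V_A| = rω = 2.799 m/s, perpendicular to OA.
Rod angle: sinφ = −(r/L) sinθ ⇒ φ = -9.302°; ω_rod = −rω cosθ/√(L²−r²sin²θ) = -12.702 rad/s.
V_P = V_A + ω_rod × AP, with AP = 0.121 m along the rod.
Components: V_Px = −rω sinθ − a·ω_rod·sinφ = -2.0213 m/s;  V_Py = rω cosθ + a·ω_rod·cosφ = +0.6493 m/s.
|V_P| = √(V_Px² + V_Py²) = 2.123 m/s.

2.12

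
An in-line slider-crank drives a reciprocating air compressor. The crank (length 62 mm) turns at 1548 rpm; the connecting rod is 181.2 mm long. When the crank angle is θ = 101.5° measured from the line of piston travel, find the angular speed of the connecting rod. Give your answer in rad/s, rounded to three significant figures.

ω = 162.1 rad/s (converted from 1548 rpm).
The rod makes angle φ with the slider axis where L sinφ = r sinθ; differentiating, L cosφ·φ̇ = r ω cosθ.
L cosφ = √(L² − r² sin²θ) = 0.17071 m.
|ω_rod| = r ω |cosθ| / √(L² − r² sin²θ) = 0.062·162.1·0.19937/0.17071 = 11.738 rad/s.

11.7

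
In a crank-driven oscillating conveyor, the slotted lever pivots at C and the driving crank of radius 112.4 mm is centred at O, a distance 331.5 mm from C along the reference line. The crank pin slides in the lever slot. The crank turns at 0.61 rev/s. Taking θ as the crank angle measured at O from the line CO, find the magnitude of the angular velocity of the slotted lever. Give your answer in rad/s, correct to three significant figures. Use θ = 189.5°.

1.89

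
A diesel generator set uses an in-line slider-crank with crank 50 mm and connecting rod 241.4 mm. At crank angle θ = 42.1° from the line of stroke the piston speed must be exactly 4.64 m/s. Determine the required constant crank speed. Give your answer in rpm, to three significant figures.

For an in-line slider-crank, |v_piston| = rω|sinθ|·[1 + r cosθ/√(L² − r² sin²θ)].
With r = 0.05 m, L = 0.2414 m, θ = 42.1°: the bracketed kinematic factor |dx/dθ| = 0.038723 m.
ω = v/|dx/dθ| = 4.64/0.038723 = 119.82 rad/s.
N = 60ω/(2π) = 1144.2 rpm.

1140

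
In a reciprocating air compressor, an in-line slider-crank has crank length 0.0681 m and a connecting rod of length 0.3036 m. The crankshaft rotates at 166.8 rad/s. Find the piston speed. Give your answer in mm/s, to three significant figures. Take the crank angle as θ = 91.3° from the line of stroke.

11300

ω = 166.8 rad/s
For an in-line slider-crank, x = r cosθ + √(L² − r² sin²θ), so v = −rω sinθ·[1 + r cosθ/√(L² − r² sin²θ)].
With r = 0.0681 m, L = 0.3036 m, θ = 91.3°: √(L² − r² sin²θ) = 0.29587 m.
v = −0.0681·166.8·0.99974·[1 + 0.0681·-0.02269/0.29587] = -11.297 m/s.
|v| = 11.297 m/s = 11297 mm/s.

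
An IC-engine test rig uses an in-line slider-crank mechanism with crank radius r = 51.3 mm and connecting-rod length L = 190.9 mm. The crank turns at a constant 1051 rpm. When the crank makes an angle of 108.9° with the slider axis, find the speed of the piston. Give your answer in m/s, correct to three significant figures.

ω = 2π·1051/60 = 110.1 rad/s
For an in-line slider-crank, x = r cosθ + √(L² − r² sin²θ), so v = −rω sinθ·[1 + r cosθ/√(L² − r² sin²θ)].
With r = 0.0513 m, L = 0.1909 m, θ = 108.9°: √(L² − r² sin²θ) = 0.18463 m.
v = −0.0513·110.1·0.94609·[1 + 0.0513·-0.32392/0.18463] = -4.8609 m/s.
|v| = 4.8609 m/s.

4.86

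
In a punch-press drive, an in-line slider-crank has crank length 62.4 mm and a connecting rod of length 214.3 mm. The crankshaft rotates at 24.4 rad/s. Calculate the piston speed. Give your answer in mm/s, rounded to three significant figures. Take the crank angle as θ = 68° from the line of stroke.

ω = 24.4 rad/s
For an in-line slider-crank, x = r cosθ + √(L² − r² sin²θ), so v = −rω sinθ·[1 + r cosθ/√(L² − r² sin²θ)].
With r = 0.0624 m, L = 0.2143 m, θ = 68°: √(L² − r² sin²θ) = 0.20634 m.
v = −0.0624·24.4·0.92718·[1 + 0.0624·0.37461/0.20634] = -1.5716 m/s.
|v| = 1.5716 m/s = 1571.6 mm/s.

1570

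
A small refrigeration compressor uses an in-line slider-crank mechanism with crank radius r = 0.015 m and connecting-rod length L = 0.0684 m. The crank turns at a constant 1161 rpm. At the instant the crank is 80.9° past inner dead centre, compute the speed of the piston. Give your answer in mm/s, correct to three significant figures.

1860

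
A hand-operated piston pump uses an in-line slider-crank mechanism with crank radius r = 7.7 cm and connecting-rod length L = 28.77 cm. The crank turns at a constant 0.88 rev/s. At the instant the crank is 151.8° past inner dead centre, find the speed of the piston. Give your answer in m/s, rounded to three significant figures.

ω = 2π·0.88 = 5.529 rad/s
For an in-line slider-crank, x = r cosθ + √(L² − r² sin²θ), so v = −rω sinθ·[1 + r cosθ/√(L² − r² sin²θ)].
With r = 0.077 m, L = 0.2877 m, θ = 151.8°: √(L² − r² sin²θ) = 0.28539 m.
v = −0.077·5.529·0.47255·[1 + 0.077·-0.88130/0.28539] = -0.15335 m/s.
|v| = 0.15335 m/s.

0.153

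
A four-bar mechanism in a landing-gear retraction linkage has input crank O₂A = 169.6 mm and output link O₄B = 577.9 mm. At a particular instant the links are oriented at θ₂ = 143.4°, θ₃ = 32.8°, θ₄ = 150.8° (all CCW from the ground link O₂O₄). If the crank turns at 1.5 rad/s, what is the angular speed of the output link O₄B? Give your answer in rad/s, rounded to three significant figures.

0.467

ω₂ = 1.5 rad/s
Differentiating the loop-closure r₂e^{iθ₂}+r₃e^{iθ₃}=r₁+r₄e^{iθ₄} gives r₂ω₂e^{iθ₂}+r₃ω₃e^{iθ₃}=r₄ω₄e^{iθ₄}.
Eliminating the other unknown: ω₄ = r₂ω₂ sin(θ₂−θ₃) / [r₄ sin(θ₄−θ₃)].
Numerator sine = +0.93606; denominator sine = +0.88295.
Result = 0.1696·1.5·(+0.93606) / (0.5779·(+0.88295)) = +0.46669 rad/s; magnitude 0.46669 rad/s.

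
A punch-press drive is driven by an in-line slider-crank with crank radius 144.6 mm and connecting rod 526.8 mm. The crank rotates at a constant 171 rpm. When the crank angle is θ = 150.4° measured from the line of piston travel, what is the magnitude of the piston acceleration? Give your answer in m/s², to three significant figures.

33.6

ω = 2π·171/60 = 17.91 rad/s
x(θ) = r cosθ + √(L² − r² sin²θ); with ω constant, a = ω²·d²x/dθ².
d²x/dθ² = −r cosθ − r²(cos2θ)/√u − r⁴ sin²2θ/(4u^{3/2}),  u = L² − r² sin²θ = 0.272417 m².
Substituting r = 0.1446 m, L = 0.5268 m, θ = 150.4°: d²x/dθ² = +0.10465 m.
a = ω²·d²x/dθ² = (17.91)²·(+0.10465) = +33.557 m/s²;  |a| = 33.557 m/s².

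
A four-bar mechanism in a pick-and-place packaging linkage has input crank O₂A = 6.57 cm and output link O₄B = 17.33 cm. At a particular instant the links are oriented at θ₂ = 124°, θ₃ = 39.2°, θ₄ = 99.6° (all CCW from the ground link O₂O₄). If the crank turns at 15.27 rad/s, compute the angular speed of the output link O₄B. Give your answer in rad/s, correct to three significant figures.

6.63

ω₂ = 15.27 rad/s
Differentiating the loop-closure r₂e^{iθ₂}+r₃e^{iθ₃}=r₁+r₄e^{iθ₄} gives r₂ω₂e^{iθ₂}+r₃ω₃e^{iθ₃}=r₄ω₄e^{iθ₄}.
Eliminating the other unknown: ω₄ = r₂ω₂ sin(θ₂−θ₃) / [r₄ sin(θ₄−θ₃)].
Numerator sine = +0.99588; denominator sine = +0.86949.
Result = 0.0657·15.27·(+0.99588) / (0.1733·(+0.86949)) = +6.6305 rad/s; magnitude 6.6305 rad/s.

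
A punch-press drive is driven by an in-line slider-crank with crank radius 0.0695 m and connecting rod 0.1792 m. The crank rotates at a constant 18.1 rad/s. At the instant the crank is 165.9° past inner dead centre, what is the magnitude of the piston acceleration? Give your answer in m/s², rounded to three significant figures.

ω = 18.1 rad/s
x(θ) = r cosθ + √(L² − r² sin²θ); with ω constant, a = ω²·d²x/dθ².
d²x/dθ² = −r cosθ − r²(cos2θ)/√u − r⁴ sin²2θ/(4u^{3/2}),  u = L² − r² sin²θ = 0.031826 m².
Substituting r = 0.0695 m, L = 0.1792 m, θ = 165.9°: d²x/dθ² = +0.043315 m.
a = ω²·d²x/dθ² = (18.1)²·(+0.043315) = +14.19 m/s²;  |a| = 14.19 m/s².

14.2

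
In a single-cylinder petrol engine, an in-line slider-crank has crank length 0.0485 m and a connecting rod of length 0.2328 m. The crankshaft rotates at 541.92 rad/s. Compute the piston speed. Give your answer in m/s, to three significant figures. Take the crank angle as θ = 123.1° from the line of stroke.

ω = 541.9 rad/s
For an in-line slider-crank, x = r cosθ + √(L² − r² sin²θ), so v = −rω sinθ·[1 + r cosθ/√(L² − r² sin²θ)].
With r = 0.0485 m, L = 0.2328 m, θ = 123.1°: √(L² − r² sin²θ) = 0.22923 m.
v = −0.0485·541.9·0.83772·[1 + 0.0485·-0.54610/0.22923] = -19.474 m/s.
|v| = 19.474 m/s.

19.5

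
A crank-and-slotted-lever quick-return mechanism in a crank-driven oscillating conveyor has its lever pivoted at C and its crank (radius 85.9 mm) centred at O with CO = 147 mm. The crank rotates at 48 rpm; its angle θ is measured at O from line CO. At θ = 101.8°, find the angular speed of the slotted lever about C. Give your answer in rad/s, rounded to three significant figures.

ω = 5.027 rad/s (from 48 rpm).
Crank pin A relative to C: A = (d + r cosθ, r sinθ); lever angle φ = atan2(r sinθ, d + r cosθ).
Differentiating tanφ: φ̇ = rω(d cosθ + r)/(d² + r² + 2dr cosθ).
d² + r² + 2dr cosθ = |CA|² = 0.0238233 m²;  d cosθ + r = +0.055839 m.
|ω_lever| = |0.0859·5.027·+0.055839| / 0.0238233 = 1.012 rad/s.

1.01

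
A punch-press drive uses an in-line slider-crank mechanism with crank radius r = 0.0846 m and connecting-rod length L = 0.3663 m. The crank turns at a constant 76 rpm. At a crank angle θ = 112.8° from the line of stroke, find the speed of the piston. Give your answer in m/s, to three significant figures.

0.564

ω = 2π·76/60 = 7.959 rad/s
For an in-line slider-crank, x = r cosθ + √(L² − r² sin²θ), so v = −rω sinθ·[1 + r cosθ/√(L² − r² sin²θ)].
With r = 0.0846 m, L = 0.3663 m, θ = 112.8°: √(L² − r² sin²θ) = 0.3579 m.
v = −0.0846·7.959·0.92186·[1 + 0.0846·-0.38752/0.3579] = -0.56384 m/s.
|v| = 0.56384 m/s.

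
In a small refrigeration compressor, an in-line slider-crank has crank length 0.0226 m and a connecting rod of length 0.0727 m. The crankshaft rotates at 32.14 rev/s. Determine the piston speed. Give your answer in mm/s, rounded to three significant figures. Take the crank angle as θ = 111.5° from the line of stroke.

3740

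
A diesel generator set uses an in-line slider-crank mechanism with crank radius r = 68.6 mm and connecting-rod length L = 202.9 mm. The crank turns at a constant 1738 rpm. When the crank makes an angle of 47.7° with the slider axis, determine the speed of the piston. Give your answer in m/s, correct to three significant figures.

ω = 2π·1738/60 = 182 rad/s
For an in-line slider-crank, x = r cosθ + √(L² − r² sin²θ), so v = −rω sinθ·[1 + r cosθ/√(L² − r² sin²θ)].
With r = 0.0686 m, L = 0.2029 m, θ = 47.7°: √(L² − r² sin²θ) = 0.19645 m.
v = −0.0686·182·0.73963·[1 + 0.0686·0.67301/0.19645] = -11.405 m/s.
|v| = 11.405 m/s.

11.4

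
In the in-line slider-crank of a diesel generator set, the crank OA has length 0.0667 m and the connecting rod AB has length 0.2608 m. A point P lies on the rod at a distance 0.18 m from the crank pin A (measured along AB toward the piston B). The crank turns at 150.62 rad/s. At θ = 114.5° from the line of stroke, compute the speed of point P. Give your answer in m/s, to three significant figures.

8.55

ω = 150.6 rad/s.  Crank-pin speed |V_A| = rω = 10.046 m/s, perpendicular to OA.
Rod angle: sinφ = −(r/L) sinθ ⇒ φ = -13.457°; ω_rod = −rω cosθ/√(L²−r²sin²θ) = +16.426 rad/s.
V_P = V_A + ω_rod × AP, with AP = 0.18 m along the rod.
Components: V_Px = −rω sinθ − a·ω_rod·sinφ = -8.4537 m/s;  V_Py = rω cosθ + a·ω_rod·cosφ = -1.2907 m/s.
|V_P| = √(V_Px² + V_Py²) = 8.5517 m/s.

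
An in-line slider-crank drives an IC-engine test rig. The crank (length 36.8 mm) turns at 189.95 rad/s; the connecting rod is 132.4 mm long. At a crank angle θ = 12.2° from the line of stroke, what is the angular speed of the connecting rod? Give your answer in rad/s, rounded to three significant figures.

51.7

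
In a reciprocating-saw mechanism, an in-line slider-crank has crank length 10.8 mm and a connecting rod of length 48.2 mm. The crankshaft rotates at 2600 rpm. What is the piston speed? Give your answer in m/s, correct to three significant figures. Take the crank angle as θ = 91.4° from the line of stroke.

ω = 2π·2600/60 = 272.3 rad/s
For an in-line slider-crank, x = r cosθ + √(L² − r² sin²θ), so v = −rω sinθ·[1 + r cosθ/√(L² − r² sin²θ)].
With r = 0.0108 m, L = 0.0482 m, θ = 91.4°: √(L² − r² sin²θ) = 0.046975 m.
v = −0.0108·272.3·0.99970·[1 + 0.0108·-0.02443/0.046975] = -2.9231 m/s.
|v| = 2.9231 m/s.

2.92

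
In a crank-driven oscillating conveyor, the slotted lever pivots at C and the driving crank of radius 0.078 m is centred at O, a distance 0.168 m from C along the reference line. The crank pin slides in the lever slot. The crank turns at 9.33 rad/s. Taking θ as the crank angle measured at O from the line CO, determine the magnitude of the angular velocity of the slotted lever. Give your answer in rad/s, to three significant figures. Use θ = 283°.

2.10

ω = 9.33 rad/s
Crank pin A relative to C: A = (d + r cosθ, r sinθ); lever angle φ = atan2(r sinθ, d + r cosθ).
Differentiating tanφ: φ̇ = rω(d cosθ + r)/(d² + r² + 2dr cosθ).
d² + r² + 2dr cosθ = |CA|² = 0.0402035 m²;  d cosθ + r = +0.11579 m.
|ω_lever| = |0.078·9.33·+0.11579| / 0.0402035 = 2.096 rad/s.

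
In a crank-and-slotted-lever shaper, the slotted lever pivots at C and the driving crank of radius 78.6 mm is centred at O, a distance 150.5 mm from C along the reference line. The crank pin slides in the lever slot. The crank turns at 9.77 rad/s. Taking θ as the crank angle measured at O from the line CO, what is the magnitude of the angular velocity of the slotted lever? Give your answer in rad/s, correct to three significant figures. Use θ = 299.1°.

2.89

ω = 9.77 rad/s
Crank pin A relative to C: A = (d + r cosθ, r sinθ); lever angle φ = atan2(r sinθ, d + r cosθ).
Differentiating tanφ: φ̇ = rω(d cosθ + r)/(d² + r² + 2dr cosθ).
d² + r² + 2dr cosθ = |CA|² = 0.0403342 m²;  d cosθ + r = +0.15179 m.
|ω_lever| = |0.0786·9.77·+0.15179| / 0.0403342 = 2.89 rad/s.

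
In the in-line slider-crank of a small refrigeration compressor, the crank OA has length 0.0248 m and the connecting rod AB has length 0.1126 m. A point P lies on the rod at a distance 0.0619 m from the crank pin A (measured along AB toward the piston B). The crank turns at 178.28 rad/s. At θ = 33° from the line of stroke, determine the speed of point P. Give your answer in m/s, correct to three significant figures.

ω = 178.3 rad/s.  Crank-pin speed |V_A| = rω = 4.4213 m/s, perpendicular to OA.
Rod angle: sinφ = −(r/L) sinθ ⇒ φ = -6.890°; ω_rod = −rω cosθ/√(L²−r²sin²θ) = -33.171 rad/s.
V_P = V_A + ω_rod × AP, with AP = 0.0619 m along the rod.
Components: V_Px = −rω sinθ − a·ω_rod·sinφ = -2.6543 m/s;  V_Py = rω cosθ + a·ω_rod·cosφ = +1.6696 m/s.
|V_P| = √(V_Px² + V_Py²) = 3.1358 m/s.

3.14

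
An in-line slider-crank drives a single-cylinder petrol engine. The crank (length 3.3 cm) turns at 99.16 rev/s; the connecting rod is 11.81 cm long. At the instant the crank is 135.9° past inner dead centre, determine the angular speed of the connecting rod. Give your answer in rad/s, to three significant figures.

127

ω = 623 rad/s (converted from 99.16 rev/s).
The rod makes angle φ with the slider axis where L sinφ = r sinθ; differentiating, L cosφ·φ̇ = r ω cosθ.
L cosφ = √(L² − r² sin²θ) = 0.11585 m.
|ω_rod| = r ω |cosθ| / √(L² − r² sin²θ) = 0.033·623·0.71813/0.11585 = 127.45 rad/s.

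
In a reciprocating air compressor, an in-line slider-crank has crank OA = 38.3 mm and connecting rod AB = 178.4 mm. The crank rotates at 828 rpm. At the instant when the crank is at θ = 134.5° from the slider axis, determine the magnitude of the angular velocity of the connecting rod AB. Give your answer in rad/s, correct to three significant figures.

13.2

ω = 86.71 rad/s (converted from 828 rpm).
The rod makes angle φ with the slider axis where L sinφ = r sinθ; differentiating, L cosφ·φ̇ = r ω cosθ.
L cosφ = √(L² − r² sin²θ) = 0.1763 m.
|ω_rod| = r ω |cosθ| / √(L² − r² sin²θ) = 0.0383·86.71·0.70091/0.1763 = 13.203 rad/s.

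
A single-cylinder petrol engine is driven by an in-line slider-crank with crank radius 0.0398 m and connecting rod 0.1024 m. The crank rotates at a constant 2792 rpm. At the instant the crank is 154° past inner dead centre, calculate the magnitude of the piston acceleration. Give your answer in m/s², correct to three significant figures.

2200

ω = 2π·2792/60 = 292.4 rad/s
x(θ) = r cosθ + √(L² − r² sin²θ); with ω constant, a = ω²·d²x/dθ².
d²x/dθ² = −r cosθ − r²(cos2θ)/√u − r⁴ sin²2θ/(4u^{3/2}),  u = L² − r² sin²θ = 0.0101814 m².
Substituting r = 0.0398 m, L = 0.1024 m, θ = 154°: d²x/dθ² = +0.025728 m.
a = ω²·d²x/dθ² = (292.4)²·(+0.025728) = +2199.3 m/s²;  |a| = 2199.3 m/s².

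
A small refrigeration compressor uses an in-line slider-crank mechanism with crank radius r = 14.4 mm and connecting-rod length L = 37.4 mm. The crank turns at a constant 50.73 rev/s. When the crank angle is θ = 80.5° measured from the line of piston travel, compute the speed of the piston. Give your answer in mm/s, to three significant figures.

4840

ω = 2π·50.7 = 318.7 rad/s
For an in-line slider-crank, x = r cosθ + √(L² − r² sin²θ), so v = −rω sinθ·[1 + r cosθ/√(L² − r² sin²θ)].
With r = 0.0144 m, L = 0.0374 m, θ = 80.5°: √(L² − r² sin²θ) = 0.034598 m.
v = −0.0144·318.7·0.98629·[1 + 0.0144·0.16505/0.034598] = -4.838 m/s.
|v| = 4.838 m/s = 4838 mm/s.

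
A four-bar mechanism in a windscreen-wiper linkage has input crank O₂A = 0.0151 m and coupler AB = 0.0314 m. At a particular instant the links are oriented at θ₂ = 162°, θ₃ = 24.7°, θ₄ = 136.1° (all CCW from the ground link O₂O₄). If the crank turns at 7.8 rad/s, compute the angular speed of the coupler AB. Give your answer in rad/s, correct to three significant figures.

ω₂ = 7.8 rad/s
Differentiating the loop-closure r₂e^{iθ₂}+r₃e^{iθ₃}=r₁+r₄e^{iθ₄} gives r₂ω₂e^{iθ₂}+r₃ω₃e^{iθ₃}=r₄ω₄e^{iθ₄}.
Eliminating the other unknown: ω₃ = r₂ω₂ sin(θ₄−θ₂) / [r₃ sin(θ₃−θ₄)].
Numerator sine = -0.43680; denominator sine = -0.93106.
Result = 0.0151·7.8·(-0.43680) / (0.0314·(-0.93106)) = +1.7597 rad/s; magnitude 1.7597 rad/s.

1.76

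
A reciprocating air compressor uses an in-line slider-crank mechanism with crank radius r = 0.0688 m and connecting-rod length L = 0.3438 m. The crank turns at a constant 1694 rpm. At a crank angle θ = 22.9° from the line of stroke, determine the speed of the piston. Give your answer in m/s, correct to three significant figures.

5.63

ω = 2π·1694/60 = 177.4 rad/s
For an in-line slider-crank, x = r cosθ + √(L² − r² sin²θ), so v = −rω sinθ·[1 + r cosθ/√(L² − r² sin²θ)].
With r = 0.0688 m, L = 0.3438 m, θ = 22.9°: √(L² − r² sin²θ) = 0.34276 m.
v = −0.0688·177.4·0.38912·[1 + 0.0688·0.92119/0.34276] = -5.6273 m/s.
|v| = 5.6273 m/s.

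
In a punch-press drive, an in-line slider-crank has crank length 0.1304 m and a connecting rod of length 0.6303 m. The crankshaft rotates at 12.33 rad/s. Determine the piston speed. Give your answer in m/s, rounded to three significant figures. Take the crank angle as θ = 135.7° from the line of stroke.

0.955

ω = 12.33 rad/s
For an in-line slider-crank, x = r cosθ + √(L² − r² sin²θ), so v = −rω sinθ·[1 + r cosθ/√(L² − r² sin²θ)].
With r = 0.1304 m, L = 0.6303 m, θ = 135.7°: √(L² − r² sin²θ) = 0.62369 m.
v = −0.1304·12.33·0.69842·[1 + 0.1304·-0.71569/0.62369] = -0.9549 m/s.
|v| = 0.9549 m/s.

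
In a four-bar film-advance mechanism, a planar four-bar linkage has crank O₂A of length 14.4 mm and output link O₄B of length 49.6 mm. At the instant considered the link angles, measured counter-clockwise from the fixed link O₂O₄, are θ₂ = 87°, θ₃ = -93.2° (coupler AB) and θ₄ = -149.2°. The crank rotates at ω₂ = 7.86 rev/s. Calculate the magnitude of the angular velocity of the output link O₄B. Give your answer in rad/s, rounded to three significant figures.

ω₂ = 49.39 rad/s (from 7.86 rev/s).
Differentiating the loop-closure r₂e^{iθ₂}+r₃e^{iθ₃}=r₁+r₄e^{iθ₄} gives r₂ω₂e^{iθ₂}+r₃ω₃e^{iθ₃}=r₄ω₄e^{iθ₄}.
Eliminating the other unknown: ω₄ = r₂ω₂ sin(θ₂−θ₃) / [r₄ sin(θ₄−θ₃)].
Numerator sine = -0.00349; denominator sine = -0.82904.
Result = 0.0144·49.39·(-0.00349) / (0.0496·(-0.82904)) = +0.060369 rad/s; magnitude 0.060369 rad/s.

0.0604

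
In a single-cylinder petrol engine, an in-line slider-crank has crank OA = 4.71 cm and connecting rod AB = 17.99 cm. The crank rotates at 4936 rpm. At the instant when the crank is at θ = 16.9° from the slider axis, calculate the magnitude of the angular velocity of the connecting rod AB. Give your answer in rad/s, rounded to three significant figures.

130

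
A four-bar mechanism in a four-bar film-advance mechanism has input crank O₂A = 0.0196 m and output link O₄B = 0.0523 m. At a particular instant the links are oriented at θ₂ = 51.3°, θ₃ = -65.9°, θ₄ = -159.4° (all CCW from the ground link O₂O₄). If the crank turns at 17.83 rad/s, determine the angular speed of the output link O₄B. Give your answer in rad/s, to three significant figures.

ω₂ = 17.83 rad/s
Differentiating the loop-closure r₂e^{iθ₂}+r₃e^{iθ₃}=r₁+r₄e^{iθ₄} gives r₂ω₂e^{iθ₂}+r₃ω₃e^{iθ₃}=r₄ω₄e^{iθ₄}.
Eliminating the other unknown: ω₄ = r₂ω₂ sin(θ₂−θ₃) / [r₄ sin(θ₄−θ₃)].
Numerator sine = +0.88942; denominator sine = -0.99813.
Result = 0.0196·17.83·(+0.88942) / (0.0523·(-0.99813)) = -5.9542 rad/s; magnitude 5.9542 rad/s.

5.95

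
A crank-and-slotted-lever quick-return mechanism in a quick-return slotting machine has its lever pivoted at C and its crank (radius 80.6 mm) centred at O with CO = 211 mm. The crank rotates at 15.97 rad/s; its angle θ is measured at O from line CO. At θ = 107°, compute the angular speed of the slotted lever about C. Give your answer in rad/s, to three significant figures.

0.593

ω = 15.97 rad/s
Crank pin A relative to C: A = (d + r cosθ, r sinθ); lever angle φ = atan2(r sinθ, d + r cosθ).
Differentiating tanφ: φ̇ = rω(d cosθ + r)/(d² + r² + 2dr cosθ).
d² + r² + 2dr cosθ = |CA|² = 0.0410729 m²;  d cosθ + r = +0.01891 m.
|ω_lever| = |0.0806·15.97·+0.01891| / 0.0410729 = 0.59261 rad/s.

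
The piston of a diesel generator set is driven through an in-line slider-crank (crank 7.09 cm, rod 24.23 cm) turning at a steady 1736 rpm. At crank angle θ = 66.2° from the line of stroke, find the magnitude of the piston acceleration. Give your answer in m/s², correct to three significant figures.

475

ω = 2π·1736/60 = 181.8 rad/s
x(θ) = r cosθ + √(L² − r² sin²θ); with ω constant, a = ω²·d²x/dθ².
d²x/dθ² = −r cosθ − r²(cos2θ)/√u − r⁴ sin²2θ/(4u^{3/2}),  u = L² − r² sin²θ = 0.0545011 m².
Substituting r = 0.0709 m, L = 0.2423 m, θ = 66.2°: d²x/dθ² = -0.014363 m.
a = ω²·d²x/dθ² = (181.8)²·(-0.014363) = -474.68 m/s²;  |a| = 474.68 m/s².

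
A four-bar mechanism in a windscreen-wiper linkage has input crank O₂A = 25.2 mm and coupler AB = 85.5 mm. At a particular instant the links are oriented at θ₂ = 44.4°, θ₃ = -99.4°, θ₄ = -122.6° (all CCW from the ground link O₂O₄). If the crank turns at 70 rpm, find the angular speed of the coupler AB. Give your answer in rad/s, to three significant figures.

ω₂ = 7.33 rad/s (from 70 rpm).
Differentiating the loop-closure r₂e^{iθ₂}+r₃e^{iθ₃}=r₁+r₄e^{iθ₄} gives r₂ω₂e^{iθ₂}+r₃ω₃e^{iθ₃}=r₄ω₄e^{iθ₄}.
Eliminating the other unknown: ω₃ = r₂ω₂ sin(θ₄−θ₂) / [r₃ sin(θ₃−θ₄)].
Numerator sine = -0.22495; denominator sine = +0.39394.
Result = 0.0252·7.33·(-0.22495) / (0.0855·(+0.39394)) = -1.2337 rad/s; magnitude 1.2337 rad/s.

1.23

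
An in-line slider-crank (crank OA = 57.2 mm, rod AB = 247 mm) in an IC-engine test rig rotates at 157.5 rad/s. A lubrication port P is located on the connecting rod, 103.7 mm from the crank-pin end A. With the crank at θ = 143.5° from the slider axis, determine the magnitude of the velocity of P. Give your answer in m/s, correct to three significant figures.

6.48

ω = 157.5 rad/s.  Crank-pin speed |V_A| = rω = 9.009 m/s, perpendicular to OA.
Rod angle: sinφ = −(r/L) sinθ ⇒ φ = -7.918°; ω_rod = −rω cosθ/√(L²−r²sin²θ) = +29.602 rad/s.
V_P = V_A + ω_rod × AP, with AP = 0.1037 m along the rod.
Components: V_Px = −rω sinθ − a·ω_rod·sinφ = -4.9359 m/s;  V_Py = rω cosθ + a·ω_rod·cosφ = -4.2015 m/s.
|V_P| = √(V_Px² + V_Py²) = 6.482 m/s.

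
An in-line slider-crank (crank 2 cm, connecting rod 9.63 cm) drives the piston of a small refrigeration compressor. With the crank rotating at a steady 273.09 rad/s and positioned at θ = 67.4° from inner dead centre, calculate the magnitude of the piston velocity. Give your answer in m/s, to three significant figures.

ω = 273.1 rad/s
For an in-line slider-crank, x = r cosθ + √(L² − r² sin²θ), so v = −rω sinθ·[1 + r cosθ/√(L² − r² sin²θ)].
With r = 0.02 m, L = 0.0963 m, θ = 67.4°: √(L² − r² sin²θ) = 0.094513 m.
v = −0.02·273.1·0.92321·[1 + 0.02·0.38430/0.094513] = -5.4524 m/s.
|v| = 5.4524 m/s.

5.45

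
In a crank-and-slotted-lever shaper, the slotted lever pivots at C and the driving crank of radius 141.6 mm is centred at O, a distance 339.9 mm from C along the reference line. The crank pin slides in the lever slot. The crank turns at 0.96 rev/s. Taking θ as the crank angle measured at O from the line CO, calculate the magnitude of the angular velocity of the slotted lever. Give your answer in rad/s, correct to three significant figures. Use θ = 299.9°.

ω = 6.032 rad/s (from 0.96 rev/s).
Crank pin A relative to C: A = (d + r cosθ, r sinθ); lever angle φ = atan2(r sinθ, d + r cosθ).
Differentiating tanφ: φ̇ = rω(d cosθ + r)/(d² + r² + 2dr cosθ).
d² + r² + 2dr cosθ = |CA|² = 0.183567 m²;  d cosθ + r = +0.31104 m.
|ω_lever| = |0.1416·6.032·+0.31104| / 0.183567 = 1.4472 rad/s.

1.45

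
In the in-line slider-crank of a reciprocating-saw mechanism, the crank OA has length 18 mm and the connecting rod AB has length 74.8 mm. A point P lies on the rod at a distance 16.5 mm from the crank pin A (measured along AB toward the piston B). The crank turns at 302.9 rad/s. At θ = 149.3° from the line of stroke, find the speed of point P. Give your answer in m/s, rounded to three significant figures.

ω = 302.9 rad/s.  Crank-pin speed |V_A| = rω = 5.4522 m/s, perpendicular to OA.
Rod angle: sinφ = −(r/L) sinθ ⇒ φ = -7.057°; ω_rod = −rω cosθ/√(L²−r²sin²θ) = +63.153 rad/s.
V_P = V_A + ω_rod × AP, with AP = 0.0165 m along the rod.
Components: V_Px = −rω sinθ − a·ω_rod·sinφ = -2.6556 m/s;  V_Py = rω cosθ + a·ω_rod·cosφ = -3.6539 m/s.
|V_P| = √(V_Px² + V_Py²) = 4.517 m/s.

4.52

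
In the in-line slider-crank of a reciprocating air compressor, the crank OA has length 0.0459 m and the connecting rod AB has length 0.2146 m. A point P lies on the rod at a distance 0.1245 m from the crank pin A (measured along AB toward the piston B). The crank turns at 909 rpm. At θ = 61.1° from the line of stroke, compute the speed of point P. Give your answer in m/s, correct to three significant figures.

ω = 95.19 rad/s.  Crank-pin speed |V_A| = rω = 4.3692 m/s, perpendicular to OA.
Rod angle: sinφ = −(r/L) sinθ ⇒ φ = -10.792°; ω_rod = −rω cosθ/√(L²−r²sin²θ) = -10.017 rad/s.
V_P = V_A + ω_rod × AP, with AP = 0.1245 m along the rod.
Components: V_Px = −rω sinθ − a·ω_rod·sinφ = -4.0586 m/s;  V_Py = rω cosθ + a·ω_rod·cosφ = +0.88655 m/s.
|V_P| = √(V_Px² + V_Py²) = 4.1543 m/s.

4.15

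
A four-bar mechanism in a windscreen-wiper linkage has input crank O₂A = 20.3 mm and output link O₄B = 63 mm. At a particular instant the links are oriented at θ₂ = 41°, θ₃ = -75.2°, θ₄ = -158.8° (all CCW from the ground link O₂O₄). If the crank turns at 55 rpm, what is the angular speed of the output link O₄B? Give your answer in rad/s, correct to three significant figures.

1.68

ω₂ = 5.76 rad/s (from 55 rpm).
Differentiating the loop-closure r₂e^{iθ₂}+r₃e^{iθ₃}=r₁+r₄e^{iθ₄} gives r₂ω₂e^{iθ₂}+r₃ω₃e^{iθ₃}=r₄ω₄e^{iθ₄}.
Eliminating the other unknown: ω₄ = r₂ω₂ sin(θ₂−θ₃) / [r₄ sin(θ₄−θ₃)].
Numerator sine = +0.89726; denominator sine = -0.99377.
Result = 0.0203·5.76·(+0.89726) / (0.063·(-0.99377)) = -1.6756 rad/s; magnitude 1.6756 rad/s.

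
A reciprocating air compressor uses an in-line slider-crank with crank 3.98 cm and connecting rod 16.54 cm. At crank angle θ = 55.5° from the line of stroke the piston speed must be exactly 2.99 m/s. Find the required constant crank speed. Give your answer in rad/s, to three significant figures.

For an in-line slider-crank, |v_piston| = rω|sinθ|·[1 + r cosθ/√(L² − r² sin²θ)].
With r = 0.0398 m, L = 0.1654 m, θ = 55.5°: the bracketed kinematic factor |dx/dθ| = 0.037361 m.
ω = v/|dx/dθ| = 2.99/0.037361 = 80.029 rad/s.

80.0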